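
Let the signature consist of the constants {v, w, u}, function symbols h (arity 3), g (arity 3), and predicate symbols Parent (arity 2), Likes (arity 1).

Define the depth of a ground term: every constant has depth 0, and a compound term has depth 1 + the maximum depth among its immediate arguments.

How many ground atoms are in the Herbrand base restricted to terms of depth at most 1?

First count ground terms of depth ≤ 1.
Let N_k count ground terms of depth at most k. Each non-constant term of depth ≤ k is some function symbol applied to depth-≤(k−1) arguments, giving N_k = 3 + N_{k-1}^3 + N_{k-1}^3.
N_0 = 3
N_1 = 3 + 3^3 + 3^3 = 57
So |H| = 57.
Ground atoms are formed by filling each argument slot of a predicate with a term from H, so an r-ary predicate gives |H|^r atoms:
  Parent: 57^2 = 3249;  Likes: 57
Total ground atoms: 3249 + 57 = 3306.

3306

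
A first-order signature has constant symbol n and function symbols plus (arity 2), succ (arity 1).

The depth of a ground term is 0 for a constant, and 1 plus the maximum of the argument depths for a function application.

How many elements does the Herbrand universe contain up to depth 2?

13

If N_k denotes the number of depth-≤k ground terms, the 1 constant gives N_0 = 1, and each function symbol of arity r contributes N_{k-1}^r new terms at level k: N_k = 1 + N_{k-1}^2 + N_{k-1}.
N_0 = 1
N_1 = 1 + 1^2 + 1 = 3
N_2 = 1 + 3^2 + 3 = 13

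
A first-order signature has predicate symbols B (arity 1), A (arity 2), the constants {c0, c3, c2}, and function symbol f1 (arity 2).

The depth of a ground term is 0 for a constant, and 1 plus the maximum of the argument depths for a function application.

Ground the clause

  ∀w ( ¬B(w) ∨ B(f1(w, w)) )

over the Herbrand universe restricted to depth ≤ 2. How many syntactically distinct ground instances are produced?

Ground terms of depth ≤ 2:
  Write N_k for the number of ground terms of depth ≤ k. A term of depth ≤ k is either a constant or a function symbol applied to arguments of depth ≤ k−1, so N_k = 3 + N_{k-1}^2.
  N_0 = 3
  N_1 = 3 + 3^2 = 12
  N_2 = 3 + 12^2 = 147
So there are 147 ground terms available for substitution.
There is 1 variable to instantiate (w),  occurring in at least one literal, so different choices give different ground instances.
Number of ground instances = 147.

147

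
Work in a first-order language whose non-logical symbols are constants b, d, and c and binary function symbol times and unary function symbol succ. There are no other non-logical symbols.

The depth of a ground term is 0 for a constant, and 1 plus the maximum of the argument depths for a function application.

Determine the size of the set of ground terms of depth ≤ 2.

Let N_k count ground terms of depth at most k. Each non-constant term of depth ≤ k is some function symbol applied to depth-≤(k−1) arguments, giving N_k = 3 + N_{k-1}^2 + N_{k-1}.
N_0 = 3
N_1 = 3 + 3^2 + 3 = 15
N_2 = 3 + 15^2 + 15 = 243

243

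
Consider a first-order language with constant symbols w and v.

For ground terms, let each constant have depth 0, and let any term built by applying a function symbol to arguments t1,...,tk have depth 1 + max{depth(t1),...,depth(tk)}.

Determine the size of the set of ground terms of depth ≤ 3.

With no function symbols every ground term is a constant, so there are exactly 2 ground terms at every depth bound.
N_0 = 2
N_1 = 2
N_2 = 2
N_3 = 2
Explicitly: w, v.

2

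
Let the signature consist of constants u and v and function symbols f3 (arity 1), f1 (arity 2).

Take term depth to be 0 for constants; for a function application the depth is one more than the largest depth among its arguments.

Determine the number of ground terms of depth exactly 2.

Let N_k = |{terms of depth ≤ k}|. Then N_0 = 2 and N_k = 2 + N_{k-1} + N_{k-1}^2 for k ≥ 1 (one summand per function symbol, arity giving the exponent).
N_0 = 2
N_1 = 2 + 2 + 2^2 = 8
N_2 = 2 + 8 + 8^2 = 74
Terms of depth exactly 2: N_2 − N_1 = 74 − 8 = 66.

66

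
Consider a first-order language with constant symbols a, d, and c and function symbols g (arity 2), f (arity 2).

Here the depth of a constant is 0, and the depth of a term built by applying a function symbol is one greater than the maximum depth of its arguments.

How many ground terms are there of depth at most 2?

Count level by level. With function symbols g/2, f/2, the terms of depth ≤ k are the 3 constants together with each function applied to depth-≤(k−1) tuples, so N_k = 3 + N_{k-1}^2 + N_{k-1}^2.
N_0 = 3
N_1 = 3 + 3^2 + 3^2 = 21
N_2 = 3 + 21^2 + 21^2 = 885

885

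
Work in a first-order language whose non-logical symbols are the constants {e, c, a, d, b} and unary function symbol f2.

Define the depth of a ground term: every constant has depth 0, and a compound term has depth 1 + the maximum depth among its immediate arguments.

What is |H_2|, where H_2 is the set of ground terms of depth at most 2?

15

Let N_k count ground terms of depth at most k. Each non-constant term of depth ≤ k is some function symbol applied to depth-≤(k−1) arguments, giving N_k = 5 + N_{k-1}.
N_0 = 5
N_1 = 5 + 5 = 10
N_2 = 5 + 10 = 15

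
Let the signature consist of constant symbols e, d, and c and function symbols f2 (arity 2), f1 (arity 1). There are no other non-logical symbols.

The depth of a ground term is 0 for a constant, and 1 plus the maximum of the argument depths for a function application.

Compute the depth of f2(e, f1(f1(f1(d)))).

4

depth(f1(d)) = 1 + depth(d) = 1 + 0 = 1
depth(f1(f1(d))) = 1 + depth(f1(d)) = 1 + 1 = 2
depth(f1(f1(f1(d)))) = 1 + depth(f1(f1(d))) = 1 + 2 = 3
depth(f2(e, f1(f1(f1(d))))) = 1 + max(0, 3) = 4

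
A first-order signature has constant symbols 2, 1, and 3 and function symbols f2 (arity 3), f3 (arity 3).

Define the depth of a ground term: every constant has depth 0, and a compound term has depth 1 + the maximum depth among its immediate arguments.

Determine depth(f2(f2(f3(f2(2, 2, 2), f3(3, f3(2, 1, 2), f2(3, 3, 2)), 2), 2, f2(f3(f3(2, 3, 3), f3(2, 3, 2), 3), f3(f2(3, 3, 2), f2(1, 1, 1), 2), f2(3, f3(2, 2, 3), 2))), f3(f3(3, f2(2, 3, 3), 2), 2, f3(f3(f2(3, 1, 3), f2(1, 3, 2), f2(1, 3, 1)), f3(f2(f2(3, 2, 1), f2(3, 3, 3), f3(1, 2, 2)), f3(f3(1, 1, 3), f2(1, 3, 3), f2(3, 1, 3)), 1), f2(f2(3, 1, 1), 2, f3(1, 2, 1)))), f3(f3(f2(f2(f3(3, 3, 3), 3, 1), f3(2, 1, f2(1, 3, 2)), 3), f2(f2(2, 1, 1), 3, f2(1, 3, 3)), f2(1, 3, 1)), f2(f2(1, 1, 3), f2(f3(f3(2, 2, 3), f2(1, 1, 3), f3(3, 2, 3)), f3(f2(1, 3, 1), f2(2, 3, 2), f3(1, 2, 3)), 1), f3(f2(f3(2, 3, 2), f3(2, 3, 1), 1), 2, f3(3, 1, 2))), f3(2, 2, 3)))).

depth(f2(2, 2, 2)) = 1 + max(0, 0, 0) = 1
depth(f3(2, 1, 2)) = 1 + max(0, 0, 0) = 1
depth(f2(3, 3, 2)) = 1 + max(0, 0, 0) = 1
depth(f3(3, f3(2, 1, 2), f2(3, 3, 2))) = 1 + max(0, 1, 1) = 2
depth(f3(f2(2, 2, 2), f3(3, f3(2, 1, 2), f2(3, 3, 2)), 2)) = 1 + max(1, 2, 0) = 3
depth(f3(2, 3, 3)) = 1 + max(0, 0, 0) = 1
depth(f3(2, 3, 2)) = 1 + max(0, 0, 0) = 1
depth(f3(f3(2, 3, 3), f3(2, 3, 2), 3)) = 1 + max(1, 1, 0) = 2
depth(f2(1, 1, 1)) = 1 + max(0, 0, 0) = 1
depth(f3(f2(3, 3, 2), f2(1, 1, 1), 2)) = 1 + max(1, 1, 0) = 2
depth(f3(2, 2, 3)) = 1 + max(0, 0, 0) = 1
depth(f2(3, f3(2, 2, 3), 2)) = 1 + max(0, 1, 0) = 2
depth(f2(f3(f3(2, 3, 3), f3(2, 3, 2), 3), f3(f2(3, 3, 2), f2(1, 1, 1), 2), f2(3, f3(2, 2, 3), 2))) = 1 + max(2, 2, 2) = 3
depth(f2(f3(f2(2, 2, 2), f3(3, f3(2, 1, 2), f2(3, 3, 2)), 2), 2, f2(f3(f3(2, 3, 3), f3(2, 3, 2), 3), f3(f2(3, 3, 2), f2(1, 1, 1), 2), f2(3, f3(2, 2, 3), 2)))) = 1 + max(3, 0, 3) = 4
depth(f2(2, 3, 3)) = 1 + max(0, 0, 0) = 1
depth(f3(3, f2(2, 3, 3), 2)) = 1 + max(0, 1, 0) = 2
depth(f2(3, 1, 3)) = 1 + max(0, 0, 0) = 1
depth(f2(1, 3, 2)) = 1 + max(0, 0, 0) = 1
depth(f2(1, 3, 1)) = 1 + max(0, 0, 0) = 1
depth(f3(f2(3, 1, 3), f2(1, 3, 2), f2(1, 3, 1))) = 1 + max(1, 1, 1) = 2
depth(f2(3, 2, 1)) = 1 + max(0, 0, 0) = 1
depth(f2(3, 3, 3)) = 1 + max(0, 0, 0) = 1
depth(f3(1, 2, 2)) = 1 + max(0, 0, 0) = 1
depth(f2(f2(3, 2, 1), f2(3, 3, 3), f3(1, 2, 2))) = 1 + max(1, 1, 1) = 2
depth(f3(1, 1, 3)) = 1 + max(0, 0, 0) = 1
depth(f2(1, 3, 3)) = 1 + max(0, 0, 0) = 1
depth(f3(f3(1, 1, 3), f2(1, 3, 3), f2(3, 1, 3))) = 1 + max(1, 1, 1) = 2
depth(f3(f2(f2(3, 2, 1), f2(3, 3, 3), f3(1, 2, 2)), f3(f3(1, 1, 3), f2(1, 3, 3), f2(3, 1, 3)), 1)) = 1 + max(2, 2, 0) = 3
depth(f2(3, 1, 1)) = 1 + max(0, 0, 0) = 1
depth(f3(1, 2, 1)) = 1 + max(0, 0, 0) = 1
depth(f2(f2(3, 1, 1), 2, f3(1, 2, 1))) = 1 + max(1, 0, 1) = 2
depth(f3(f3(f2(3, 1, 3), f2(1, 3, 2), f2(1, 3, 1)), f3(f2(f2(3, 2, 1), f2(3, 3, 3), f3(1, 2, 2)), f3(f3(1, 1, 3), f2(1, 3, 3), f2(3, 1, 3)), 1), f2(f2(3, 1, 1), 2, f3(1, 2, 1)))) = 1 + max(2, 3, 2) = 4
depth(f3(f3(3, f2(2, 3, 3), 2), 2, f3(f3(f2(3, 1, 3), f2(1, 3, 2), f2(1, 3, 1)), f3(f2(f2(3, 2, 1), f2(3, 3, 3), f3(1, 2, 2)), f3(f3(1, 1, 3), f2(1, 3, 3), f2(3, 1, 3)), 1), f2(f2(3, 1, 1), 2, f3(1, 2, 1))))) = 1 + max(2, 0, 4) = 5
depth(f3(3, 3, 3)) = 1 + max(0, 0, 0) = 1
depth(f2(f3(3, 3, 3), 3, 1)) = 1 + max(1, 0, 0) = 2
depth(f3(2, 1, f2(1, 3, 2))) = 1 + max(0, 0, 1) = 2
depth(f2(f2(f3(3, 3, 3), 3, 1), f3(2, 1, f2(1, 3, 2)), 3)) = 1 + max(2, 2, 0) = 3
depth(f2(2, 1, 1)) = 1 + max(0, 0, 0) = 1
depth(f2(f2(2, 1, 1), 3, f2(1, 3, 3))) = 1 + max(1, 0, 1) = 2
depth(f3(f2(f2(f3(3, 3, 3), 3, 1), f3(2, 1, f2(1, 3, 2)), 3), f2(f2(2, 1, 1), 3, f2(1, 3, 3)), f2(1, 3, 1))) = 1 + max(3, 2, 1) = 4
depth(f2(1, 1, 3)) = 1 + max(0, 0, 0) = 1
depth(f3(3, 2, 3)) = 1 + max(0, 0, 0) = 1
depth(f3(f3(2, 2, 3), f2(1, 1, 3), f3(3, 2, 3))) = 1 + max(1, 1, 1) = 2
depth(f2(2, 3, 2)) = 1 + max(0, 0, 0) = 1
depth(f3(1, 2, 3)) = 1 + max(0, 0, 0) = 1
depth(f3(f2(1, 3, 1), f2(2, 3, 2), f3(1, 2, 3))) = 1 + max(1, 1, 1) = 2
depth(f2(f3(f3(2, 2, 3), f2(1, 1, 3), f3(3, 2, 3)), f3(f2(1, 3, 1), f2(2, 3, 2), f3(1, 2, 3)), 1)) = 1 + max(2, 2, 0) = 3
depth(f3(2, 3, 1)) = 1 + max(0, 0, 0) = 1
depth(f2(f3(2, 3, 2), f3(2, 3, 1), 1)) = 1 + max(1, 1, 0) = 2
depth(f3(3, 1, 2)) = 1 + max(0, 0, 0) = 1
depth(f3(f2(f3(2, 3, 2), f3(2, 3, 1), 1), 2, f3(3, 1, 2))) = 1 + max(2, 0, 1) = 3
depth(f2(f2(1, 1, 3), f2(f3(f3(2, 2, 3), f2(1, 1, 3), f3(3, 2, 3)), f3(f2(1, 3, 1), f2(2, 3, 2), f3(1, 2, 3)), 1), f3(f2(f3(2, 3, 2), f3(2, 3, 1), 1), 2, f3(3, 1, 2)))) = 1 + max(1, 3, 3) = 4
depth(f3(f3(f2(f2(f3(3, 3, 3), 3, 1), f3(2, 1, f2(1, 3, 2)), 3), f2(f2(2, 1, 1), 3, f2(1, 3, 3)), f2(1, 3, 1)), f2(f2(1, 1, 3), f2(f3(f3(2, 2, 3), f2(1, 1, 3), f3(3, 2, 3)), f3(f2(1, 3, 1), f2(2, 3, 2), f3(1, 2, 3)), 1), f3(f2(f3(2, 3, 2), f3(2, 3, 1), 1), 2, f3(3, 1, 2))), f3(2, 2, 3))) = 1 + max(4, 4, 1) = 5
depth(f2(f2(f3(f2(2, 2, 2), f3(3, f3(2, 1, 2), f2(3, 3, 2)), 2), 2, f2(f3(f3(2, 3, 3), f3(2, 3, 2), 3), f3(f2(3, 3, 2), f2(1, 1, 1), 2), f2(3, f3(2, 2, 3), 2))), f3(f3(3, f2(2, 3, 3), 2), 2, f3(f3(f2(3, 1, 3), f2(1, 3, 2), f2(1, 3, 1)), f3(f2(f2(3, 2, 1), f2(3, 3, 3), f3(1, 2, 2)), f3(f3(1, 1, 3), f2(1, 3, 3), f2(3, 1, 3)), 1), f2(f2(3, 1, 1), 2, f3(1, 2, 1)))), f3(f3(f2(f2(f3(3, 3, 3), 3, 1), f3(2, 1, f2(1, 3, 2)), 3), f2(f2(2, 1, 1), 3, f2(1, 3, 3)), f2(1, 3, 1)), f2(f2(1, 1, 3), f2(f3(f3(2, 2, 3), f2(1, 1, 3), f3(3, 2, 3)), f3(f2(1, 3, 1), f2(2, 3, 2), f3(1, 2, 3)), 1), f3(f2(f3(2, 3, 2), f3(2, 3, 1), 1), 2, f3(3, 1, 2))), f3(2, 2, 3)))) = 1 + max(4, 5, 5) = 6

6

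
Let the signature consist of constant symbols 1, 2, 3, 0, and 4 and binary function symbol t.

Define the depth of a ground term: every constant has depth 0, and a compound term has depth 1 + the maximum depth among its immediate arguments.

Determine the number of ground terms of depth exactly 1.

25

Count level by level. With function symbols t/2, the terms of depth ≤ k are the 5 constants together with each function applied to depth-≤(k−1) tuples, so N_k = 5 + N_{k-1}^2.
N_0 = 5
N_1 = 5 + 5^2 = 30
Terms of depth exactly 1: N_1 − N_0 = 30 − 5 = 25.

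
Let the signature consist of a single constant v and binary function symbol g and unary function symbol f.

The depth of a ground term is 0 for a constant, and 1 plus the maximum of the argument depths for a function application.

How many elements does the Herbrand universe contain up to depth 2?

Count level by level. With function symbols g/2, f/1, the terms of depth ≤ k are the 1 constant together with each function applied to depth-≤(k−1) tuples, so N_k = 1 + N_{k-1}^2 + N_{k-1}.
N_0 = 1
N_1 = 1 + 1^2 + 1 = 3
N_2 = 1 + 3^2 + 3 = 13

13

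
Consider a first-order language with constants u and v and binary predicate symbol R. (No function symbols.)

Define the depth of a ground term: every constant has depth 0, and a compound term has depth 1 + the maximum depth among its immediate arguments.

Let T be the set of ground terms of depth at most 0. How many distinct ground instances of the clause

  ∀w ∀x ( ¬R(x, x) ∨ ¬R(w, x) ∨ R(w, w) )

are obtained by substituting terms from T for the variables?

4

Ground terms of depth ≤ 0:
  With no function symbols every ground term is a constant, so there are exactly 2 ground terms at every depth bound.
  N_0 = 2
  Explicitly: u, v.
So there are 2 ground terms available for substitution.
The body mentions every one of the 2 quantified variables; since ground terms form a free algebra, no two substitutions collapse to the same formula.
Number of ground instances = 2^2 = 4.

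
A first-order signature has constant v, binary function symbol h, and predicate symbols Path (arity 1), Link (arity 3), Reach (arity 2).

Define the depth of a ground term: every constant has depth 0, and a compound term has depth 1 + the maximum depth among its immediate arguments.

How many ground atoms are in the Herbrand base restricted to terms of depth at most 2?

First count ground terms of depth ≤ 2.
Count level by level. With function symbols h/2, the terms of depth ≤ k are the 1 constant together with each function applied to depth-≤(k−1) tuples, so N_k = 1 + N_{k-1}^2.
N_0 = 1
N_1 = 1 + 1^2 = 2
N_2 = 1 + 2^2 = 5
Explicitly: v, h(v, v), h(v, h(v, v)), h(h(v, v), v), h(h(v, v), h(v, v)).
So |H| = 5.
A ground atom is a predicate applied to a tuple of terms from H, so the count is the sum over predicates of |H|^arity:
  Path: 5;  Link: 5^3 = 125;  Reach: 5^2 = 25
Total ground atoms: 5 + 125 + 25 = 155.

155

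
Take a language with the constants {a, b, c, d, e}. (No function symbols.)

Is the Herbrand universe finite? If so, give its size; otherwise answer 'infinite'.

There are no function symbols, so every ground term is one of the 5 constants.
The Herbrand universe is {a, b, c, d, e}, which is finite with 5 elements.

5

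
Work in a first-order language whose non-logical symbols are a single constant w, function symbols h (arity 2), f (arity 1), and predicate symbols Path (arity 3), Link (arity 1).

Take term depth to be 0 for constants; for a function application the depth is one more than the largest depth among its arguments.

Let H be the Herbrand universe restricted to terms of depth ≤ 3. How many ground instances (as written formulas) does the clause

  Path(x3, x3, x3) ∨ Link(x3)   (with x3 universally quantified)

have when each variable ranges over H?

Ground terms of depth ≤ 3:
  Write N_k for the number of ground terms of depth ≤ k. A term of depth ≤ k is either a constant or a function symbol applied to arguments of depth ≤ k−1, so N_k = 1 + N_{k-1}^2 + N_{k-1}.
  N_0 = 1
  N_1 = 1 + 1^2 + 1 = 3
  N_2 = 1 + 3^2 + 3 = 13
  N_3 = 1 + 13^2 + 13 = 183
So there are 183 ground terms available for substitution.
The variable x3 ranges independently over the available ground terms, and distinct assignments produce distinct instances.
Number of ground instances = 183.

183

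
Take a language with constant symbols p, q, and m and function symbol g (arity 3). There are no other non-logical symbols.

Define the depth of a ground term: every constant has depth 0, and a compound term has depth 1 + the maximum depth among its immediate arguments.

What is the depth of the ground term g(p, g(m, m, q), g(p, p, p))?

depth(g(m, m, q)) = 1 + max(0, 0, 0) = 1
depth(g(p, p, p)) = 1 + max(0, 0, 0) = 1
depth(g(p, g(m, m, q), g(p, p, p))) = 1 + max(0, 1, 1) = 2

2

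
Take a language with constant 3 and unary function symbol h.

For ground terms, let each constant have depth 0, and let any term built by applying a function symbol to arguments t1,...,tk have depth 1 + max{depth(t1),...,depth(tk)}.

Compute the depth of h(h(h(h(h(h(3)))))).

6

depth(h(3)) = 1 + depth(3) = 1 + 0 = 1
depth(h(h(3))) = 1 + depth(h(3)) = 1 + 1 = 2
depth(h(h(h(3)))) = 1 + depth(h(h(3))) = 1 + 2 = 3
depth(h(h(h(h(3))))) = 1 + depth(h(h(h(3)))) = 1 + 3 = 4
depth(h(h(h(h(h(3)))))) = 1 + depth(h(h(h(h(3))))) = 1 + 4 = 5
depth(h(h(h(h(h(h(3))))))) = 1 + depth(h(h(h(h(h(3)))))) = 1 + 5 = 6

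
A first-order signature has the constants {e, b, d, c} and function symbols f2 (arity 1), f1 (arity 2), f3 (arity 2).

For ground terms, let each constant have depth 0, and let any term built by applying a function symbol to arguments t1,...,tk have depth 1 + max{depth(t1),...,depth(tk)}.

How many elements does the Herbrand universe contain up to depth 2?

3244

Let N_k = |{terms of depth ≤ k}|. Then N_0 = 4 and N_k = 4 + N_{k-1} + N_{k-1}^2 + N_{k-1}^2 for k ≥ 1 (one summand per function symbol, arity giving the exponent).
N_0 = 4
N_1 = 4 + 4 + 4^2 + 4^2 = 40
N_2 = 4 + 40 + 40^2 + 40^2 = 3244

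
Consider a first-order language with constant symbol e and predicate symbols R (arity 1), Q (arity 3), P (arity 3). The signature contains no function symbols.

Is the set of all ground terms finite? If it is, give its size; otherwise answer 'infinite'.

1

There are no function symbols, so the only ground term is the single constant.
The Herbrand universe is {e}, finite with 1 element.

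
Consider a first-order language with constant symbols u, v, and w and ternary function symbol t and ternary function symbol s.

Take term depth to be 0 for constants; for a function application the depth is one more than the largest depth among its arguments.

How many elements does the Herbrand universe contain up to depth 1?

Let N_k = |{terms of depth ≤ k}|. Then N_0 = 3 and N_k = 3 + N_{k-1}^3 + N_{k-1}^3 for k ≥ 1 (one summand per function symbol, arity giving the exponent).
N_0 = 3
N_1 = 3 + 3^3 + 3^3 = 57

57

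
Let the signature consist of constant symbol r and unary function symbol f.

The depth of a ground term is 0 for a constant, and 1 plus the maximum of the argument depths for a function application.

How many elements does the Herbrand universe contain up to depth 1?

Count level by level. With function symbols f/1, the terms of depth ≤ k are the 1 constant together with each function applied to depth-≤(k−1) tuples, so N_k = 1 + N_{k-1}.
N_0 = 1
N_1 = 1 + 1 = 2

2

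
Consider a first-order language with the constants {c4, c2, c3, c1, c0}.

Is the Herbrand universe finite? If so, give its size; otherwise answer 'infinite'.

There are no function symbols, so every ground term is one of the 5 constants.
The Herbrand universe is {c4, c2, c3, c1, c0}, which is finite with 5 elements.

5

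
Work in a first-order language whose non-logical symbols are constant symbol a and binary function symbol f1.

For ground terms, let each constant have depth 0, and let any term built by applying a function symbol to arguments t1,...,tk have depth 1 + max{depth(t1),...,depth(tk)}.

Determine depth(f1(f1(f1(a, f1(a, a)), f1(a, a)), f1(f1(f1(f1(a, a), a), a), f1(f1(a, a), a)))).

depth(f1(a, a)) = 1 + max(0, 0) = 1
depth(f1(a, f1(a, a))) = 1 + max(0, 1) = 2
depth(f1(f1(a, f1(a, a)), f1(a, a))) = 1 + max(2, 1) = 3
depth(f1(f1(a, a), a)) = 1 + max(1, 0) = 2
depth(f1(f1(f1(a, a), a), a)) = 1 + max(2, 0) = 3
depth(f1(f1(f1(f1(a, a), a), a), f1(f1(a, a), a))) = 1 + max(3, 2) = 4
depth(f1(f1(f1(a, f1(a, a)), f1(a, a)), f1(f1(f1(f1(a, a), a), a), f1(f1(a, a), a)))) = 1 + max(3, 4) = 5

5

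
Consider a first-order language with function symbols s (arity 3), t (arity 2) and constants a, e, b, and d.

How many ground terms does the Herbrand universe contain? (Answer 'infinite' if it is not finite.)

The signature has at least one function symbol (s, arity 3) and at least one constant (a).
Iterating s gives infinitely many distinct ground terms: a, s(a, a, a), s(s(a, a, a), s(a, a, a), s(a, a, a)), ...
So the Herbrand universe is infinite.

infinite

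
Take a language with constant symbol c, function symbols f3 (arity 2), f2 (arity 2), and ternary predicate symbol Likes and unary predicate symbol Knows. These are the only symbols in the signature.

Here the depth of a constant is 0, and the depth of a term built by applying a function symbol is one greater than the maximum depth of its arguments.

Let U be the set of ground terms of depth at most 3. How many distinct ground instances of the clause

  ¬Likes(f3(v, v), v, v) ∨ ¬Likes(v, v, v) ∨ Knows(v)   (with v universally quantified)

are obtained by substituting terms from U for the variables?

723

Ground terms of depth ≤ 3:
  Write N_k for the number of ground terms of depth ≤ k. A term of depth ≤ k is either a constant or a function symbol applied to arguments of depth ≤ k−1, so N_k = 1 + N_{k-1}^2 + N_{k-1}^2.
  N_0 = 1
  N_1 = 1 + 1^2 + 1^2 = 3
  N_2 = 1 + 3^2 + 3^2 = 19
  N_3 = 1 + 19^2 + 19^2 = 723
So there are 723 ground terms available for substitution.
The clause has 1 distinct variable (v), which appears in the body. In the free term algebra distinct substitutions yield syntactically distinct ground instances.
Number of ground instances = 723.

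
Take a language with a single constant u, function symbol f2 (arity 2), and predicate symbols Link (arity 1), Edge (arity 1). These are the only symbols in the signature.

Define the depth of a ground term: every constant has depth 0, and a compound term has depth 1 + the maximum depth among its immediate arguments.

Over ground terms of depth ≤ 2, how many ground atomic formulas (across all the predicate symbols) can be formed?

First count ground terms of depth ≤ 2.
Let N_k count ground terms of depth at most k. Each non-constant term of depth ≤ k is some function symbol applied to depth-≤(k−1) arguments, giving N_k = 1 + N_{k-1}^2.
N_0 = 1
N_1 = 1 + 1^2 = 2
N_2 = 1 + 2^2 = 5
Explicitly: u, f2(u, u), f2(u, f2(u, u)), f2(f2(u, u), u), f2(f2(u, u), f2(u, u)).
So |H| = 5.
Each predicate of arity r yields |H|^r ground atoms (one per choice of an r-tuple from H):
  Link: 5;  Edge: 5
Total ground atoms: 5 + 5 = 10.

10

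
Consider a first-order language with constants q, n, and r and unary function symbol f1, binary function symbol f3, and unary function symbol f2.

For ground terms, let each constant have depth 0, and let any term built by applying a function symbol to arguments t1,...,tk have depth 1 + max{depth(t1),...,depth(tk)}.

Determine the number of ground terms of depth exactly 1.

Count level by level. With function symbols f1/1, f3/2, f2/1, the terms of depth ≤ k are the 3 constants together with each function applied to depth-≤(k−1) tuples, so N_k = 3 + N_{k-1} + N_{k-1}^2 + N_{k-1}.
N_0 = 3
N_1 = 3 + 3 + 3^2 + 3 = 18
Terms of depth exactly 1: N_1 − N_0 = 18 − 3 = 15.

15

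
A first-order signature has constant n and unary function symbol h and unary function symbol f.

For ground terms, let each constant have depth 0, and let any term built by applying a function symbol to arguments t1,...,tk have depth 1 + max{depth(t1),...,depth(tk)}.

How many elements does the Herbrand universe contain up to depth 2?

7

Let N_k = |{terms of depth ≤ k}|. Then N_0 = 1 and N_k = 1 + N_{k-1} + N_{k-1} for k ≥ 1 (one summand per function symbol, arity giving the exponent).
N_0 = 1
N_1 = 1 + 1 + 1 = 3
N_2 = 1 + 3 + 3 = 7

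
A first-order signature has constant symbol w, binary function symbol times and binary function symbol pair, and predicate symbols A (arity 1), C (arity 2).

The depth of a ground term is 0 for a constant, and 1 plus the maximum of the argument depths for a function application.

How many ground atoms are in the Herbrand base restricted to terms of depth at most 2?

First count ground terms of depth ≤ 2.
Count level by level. With function symbols times/2, pair/2, the terms of depth ≤ k are the 1 constant together with each function applied to depth-≤(k−1) tuples, so N_k = 1 + N_{k-1}^2 + N_{k-1}^2.
N_0 = 1
N_1 = 1 + 1^2 + 1^2 = 3
N_2 = 1 + 3^2 + 3^2 = 19
So |H| = 19.
Ground atoms are formed by filling each argument slot of a predicate with a term from H, so an r-ary predicate gives |H|^r atoms:
  A: 19;  C: 19^2 = 361
Total ground atoms: 19 + 361 = 380.

380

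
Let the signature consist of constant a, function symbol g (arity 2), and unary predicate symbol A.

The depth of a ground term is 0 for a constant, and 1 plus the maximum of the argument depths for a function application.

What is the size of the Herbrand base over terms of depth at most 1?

2

First count ground terms of depth ≤ 1.
Let N_k = |{terms of depth ≤ k}|. Then N_0 = 1 and N_k = 1 + N_{k-1}^2 for k ≥ 1 (one summand per function symbol, arity giving the exponent).
N_0 = 1
N_1 = 1 + 1^2 = 2
Explicitly: a, g(a, a).
So |H| = 2.
Each predicate of arity r yields |H|^r ground atoms (one per choice of an r-tuple from H):
  A: 2
Total ground atoms: 2.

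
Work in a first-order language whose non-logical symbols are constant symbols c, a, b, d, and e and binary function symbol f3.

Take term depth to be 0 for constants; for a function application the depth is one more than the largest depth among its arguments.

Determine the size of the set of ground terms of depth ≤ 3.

819030

Count level by level. With function symbols f3/2, the terms of depth ≤ k are the 5 constants together with each function applied to depth-≤(k−1) tuples, so N_k = 5 + N_{k-1}^2.
N_0 = 5
N_1 = 5 + 5^2 = 30
N_2 = 5 + 30^2 = 905
N_3 = 5 + 905^2 = 819030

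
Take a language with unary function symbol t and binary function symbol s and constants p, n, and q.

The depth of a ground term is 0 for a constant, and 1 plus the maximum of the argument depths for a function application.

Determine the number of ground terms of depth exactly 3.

Let N_k = |{terms of depth ≤ k}|. Then N_0 = 3 and N_k = 3 + N_{k-1} + N_{k-1}^2 for k ≥ 1 (one summand per function symbol, arity giving the exponent).
N_0 = 3
N_1 = 3 + 3 + 3^2 = 15
N_2 = 3 + 15 + 15^2 = 243
N_3 = 3 + 243 + 243^2 = 59295
Terms of depth exactly 3: N_3 − N_2 = 59295 − 243 = 59052.

59052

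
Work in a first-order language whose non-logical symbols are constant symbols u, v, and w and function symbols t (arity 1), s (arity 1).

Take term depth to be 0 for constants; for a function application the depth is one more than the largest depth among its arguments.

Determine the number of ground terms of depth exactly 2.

If N_k denotes the number of depth-≤k ground terms, the 3 constants give N_0 = 3, and each function symbol of arity r contributes N_{k-1}^r new terms at level k: N_k = 3 + N_{k-1} + N_{k-1}.
N_0 = 3
N_1 = 3 + 3 + 3 = 9
N_2 = 3 + 9 + 9 = 21
Terms of depth exactly 2: N_2 − N_1 = 21 − 9 = 12.

12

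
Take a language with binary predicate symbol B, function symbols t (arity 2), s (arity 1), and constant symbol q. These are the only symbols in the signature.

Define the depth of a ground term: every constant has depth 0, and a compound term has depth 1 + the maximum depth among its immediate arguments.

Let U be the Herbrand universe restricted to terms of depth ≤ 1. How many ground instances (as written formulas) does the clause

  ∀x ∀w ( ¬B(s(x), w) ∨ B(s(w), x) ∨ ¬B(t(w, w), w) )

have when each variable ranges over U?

9

Ground terms of depth ≤ 1:
  Let N_k = |{terms of depth ≤ k}|. Then N_0 = 1 and N_k = 1 + N_{k-1}^2 + N_{k-1} for k ≥ 1 (one summand per function symbol, arity giving the exponent).
  N_0 = 1
  N_1 = 1 + 1^2 + 1 = 3
  Explicitly: q, t(q, q), s(q).
So there are 3 ground terms available for substitution.
Each of x, w ranges independently over the available ground terms, and distinct assignments produce distinct instances.
Number of ground instances = 3^2 = 9.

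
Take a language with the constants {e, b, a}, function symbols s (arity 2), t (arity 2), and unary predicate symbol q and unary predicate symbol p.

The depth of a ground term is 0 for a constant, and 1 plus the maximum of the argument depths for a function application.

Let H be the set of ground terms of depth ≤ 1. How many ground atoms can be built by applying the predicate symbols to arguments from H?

42

First count ground terms of depth ≤ 1.
If N_k denotes the number of depth-≤k ground terms, the 3 constants give N_0 = 3, and each function symbol of arity r contributes N_{k-1}^r new terms at level k: N_k = 3 + N_{k-1}^2 + N_{k-1}^2.
N_0 = 3
N_1 = 3 + 3^2 + 3^2 = 21
So |H| = 21.
Each predicate of arity r yields |H|^r ground atoms (one per choice of an r-tuple from H):
  q: 21;  p: 21
Total ground atoms: 21 + 21 = 42.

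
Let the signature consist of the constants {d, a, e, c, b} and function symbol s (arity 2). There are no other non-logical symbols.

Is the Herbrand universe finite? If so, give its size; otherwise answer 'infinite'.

The signature has at least one function symbol (s, arity 2) and at least one constant (d).
Iterating s gives infinitely many distinct ground terms: d, s(d, d), s(s(d, d), s(d, d)), ...
So the Herbrand universe is infinite.

infinite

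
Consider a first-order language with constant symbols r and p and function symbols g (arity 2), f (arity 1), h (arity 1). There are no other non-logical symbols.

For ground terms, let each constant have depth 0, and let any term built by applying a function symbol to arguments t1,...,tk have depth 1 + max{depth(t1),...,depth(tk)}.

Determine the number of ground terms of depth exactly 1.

If N_k denotes the number of depth-≤k ground terms, the 2 constants give N_0 = 2, and each function symbol of arity r contributes N_{k-1}^r new terms at level k: N_k = 2 + N_{k-1}^2 + N_{k-1} + N_{k-1}.
N_0 = 2
N_1 = 2 + 2^2 + 2 + 2 = 10
Terms of depth exactly 1: N_1 − N_0 = 10 − 2 = 8.

8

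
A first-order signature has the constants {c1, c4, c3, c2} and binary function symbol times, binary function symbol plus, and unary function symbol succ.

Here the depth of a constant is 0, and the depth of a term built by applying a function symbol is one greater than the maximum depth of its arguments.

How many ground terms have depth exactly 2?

If N_k denotes the number of depth-≤k ground terms, the 4 constants give N_0 = 4, and each function symbol of arity r contributes N_{k-1}^r new terms at level k: N_k = 4 + N_{k-1}^2 + N_{k-1}^2 + N_{k-1}.
N_0 = 4
N_1 = 4 + 4^2 + 4^2 + 4 = 40
N_2 = 4 + 40^2 + 40^2 + 40 = 3244
Terms of depth exactly 2: N_2 − N_1 = 3244 − 40 = 3204.

3204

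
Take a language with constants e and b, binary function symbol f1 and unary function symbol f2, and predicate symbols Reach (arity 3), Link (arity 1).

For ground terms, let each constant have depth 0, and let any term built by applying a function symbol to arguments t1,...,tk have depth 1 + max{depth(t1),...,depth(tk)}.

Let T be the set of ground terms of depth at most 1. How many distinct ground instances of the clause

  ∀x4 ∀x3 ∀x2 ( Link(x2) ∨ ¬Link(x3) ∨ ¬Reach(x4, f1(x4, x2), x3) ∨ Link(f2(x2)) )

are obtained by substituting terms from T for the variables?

Ground terms of depth ≤ 1:
  If N_k denotes the number of depth-≤k ground terms, the 2 constants give N_0 = 2, and each function symbol of arity r contributes N_{k-1}^r new terms at level k: N_k = 2 + N_{k-1}^2 + N_{k-1}.
  N_0 = 2
  N_1 = 2 + 2^2 + 2 = 8
  Explicitly: e, b, f1(e, e), f1(e, b), f1(b, e), f1(b, b), f2(e), f2(b).
So there are 8 ground terms available for substitution.
Each of x4, x3, x2 ranges independently over the available ground terms, and distinct assignments produce distinct instances.
Number of ground instances = 8^3 = 512.

512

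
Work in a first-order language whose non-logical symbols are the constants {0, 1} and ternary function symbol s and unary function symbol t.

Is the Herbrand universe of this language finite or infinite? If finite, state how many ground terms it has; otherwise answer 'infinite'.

infinite

The signature has at least one function symbol (s, arity 3) and at least one constant (0).
Iterating s gives infinitely many distinct ground terms: 0, s(0, 0, 0), s(s(0, 0, 0), s(0, 0, 0), s(0, 0, 0)), ...
So the Herbrand universe is infinite.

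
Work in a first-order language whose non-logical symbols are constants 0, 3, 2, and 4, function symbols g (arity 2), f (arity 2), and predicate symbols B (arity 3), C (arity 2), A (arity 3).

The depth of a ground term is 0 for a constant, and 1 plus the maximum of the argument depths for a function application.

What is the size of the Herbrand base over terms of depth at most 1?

94608

First count ground terms of depth ≤ 1.
Count level by level. With function symbols g/2, f/2, the terms of depth ≤ k are the 4 constants together with each function applied to depth-≤(k−1) tuples, so N_k = 4 + N_{k-1}^2 + N_{k-1}^2.
N_0 = 4
N_1 = 4 + 4^2 + 4^2 = 36
So |H| = 36.
A ground atom is a predicate applied to a tuple of terms from H, so the count is the sum over predicates of |H|^arity:
  B: 36^3 = 46656;  C: 36^2 = 1296;  A: 36^3 = 46656
Total ground atoms: 46656 + 1296 + 46656 = 94608.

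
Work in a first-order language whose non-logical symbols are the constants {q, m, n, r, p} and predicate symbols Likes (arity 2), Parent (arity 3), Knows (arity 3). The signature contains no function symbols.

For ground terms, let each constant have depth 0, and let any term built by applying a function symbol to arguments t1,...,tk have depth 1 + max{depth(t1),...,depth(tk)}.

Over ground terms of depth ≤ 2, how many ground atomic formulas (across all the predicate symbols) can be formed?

First count ground terms of depth ≤ 2.
With no function symbols every ground term is a constant, so there are exactly 5 ground terms at every depth bound.
N_0 = 5
N_1 = 5
N_2 = 5
So |H| = 5.
Each predicate of arity r yields |H|^r ground atoms (one per choice of an r-tuple from H):
  Likes: 5^2 = 25;  Parent: 5^3 = 125;  Knows: 5^3 = 125
Total ground atoms: 25 + 125 + 125 = 275.

275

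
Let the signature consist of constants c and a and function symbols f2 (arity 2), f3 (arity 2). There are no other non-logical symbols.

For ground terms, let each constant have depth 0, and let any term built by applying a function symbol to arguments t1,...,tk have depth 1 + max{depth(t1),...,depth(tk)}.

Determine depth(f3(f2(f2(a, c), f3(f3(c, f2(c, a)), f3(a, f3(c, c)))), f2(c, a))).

depth(f2(a, c)) = 1 + max(0, 0) = 1
depth(f2(c, a)) = 1 + max(0, 0) = 1
depth(f3(c, f2(c, a))) = 1 + max(0, 1) = 2
depth(f3(c, c)) = 1 + max(0, 0) = 1
depth(f3(a, f3(c, c))) = 1 + max(0, 1) = 2
depth(f3(f3(c, f2(c, a)), f3(a, f3(c, c)))) = 1 + max(2, 2) = 3
depth(f2(f2(a, c), f3(f3(c, f2(c, a)), f3(a, f3(c, c))))) = 1 + max(1, 3) = 4
depth(f3(f2(f2(a, c), f3(f3(c, f2(c, a)), f3(a, f3(c, c)))), f2(c, a))) = 1 + max(4, 1) = 5

5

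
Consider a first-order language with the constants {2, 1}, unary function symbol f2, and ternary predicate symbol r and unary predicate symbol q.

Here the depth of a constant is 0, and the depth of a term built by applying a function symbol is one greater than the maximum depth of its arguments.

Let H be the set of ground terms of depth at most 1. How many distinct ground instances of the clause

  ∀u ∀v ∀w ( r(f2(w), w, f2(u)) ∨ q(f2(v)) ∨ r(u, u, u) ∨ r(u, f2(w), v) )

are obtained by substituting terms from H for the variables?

64

Ground terms of depth ≤ 1:
  Count level by level. With function symbols f2/1, the terms of depth ≤ k are the 2 constants together with each function applied to depth-≤(k−1) tuples, so N_k = 2 + N_{k-1}.
  N_0 = 2
  N_1 = 2 + 2 = 4
  Explicitly: 2, 1, f2(2), f2(1).
So there are 4 ground terms available for substitution.
The clause has 3 distinct variables (u, v, w), each appearing in the body. In the free term algebra distinct substitutions yield syntactically distinct ground instances.
Number of ground instances = 4^3 = 64.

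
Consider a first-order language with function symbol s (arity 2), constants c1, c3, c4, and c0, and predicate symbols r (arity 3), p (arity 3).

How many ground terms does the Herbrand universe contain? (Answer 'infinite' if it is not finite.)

infinite

The signature has at least one function symbol (s, arity 2) and at least one constant (c1).
Iterating s gives infinitely many distinct ground terms: c1, s(c1, c1), s(s(c1, c1), s(c1, c1)), ...
So the Herbrand universe is infinite.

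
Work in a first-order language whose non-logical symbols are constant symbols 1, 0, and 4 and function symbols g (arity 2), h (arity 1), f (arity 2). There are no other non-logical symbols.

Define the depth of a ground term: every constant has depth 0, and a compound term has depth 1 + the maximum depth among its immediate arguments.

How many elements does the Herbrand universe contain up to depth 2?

If N_k denotes the number of depth-≤k ground terms, the 3 constants give N_0 = 3, and each function symbol of arity r contributes N_{k-1}^r new terms at level k: N_k = 3 + N_{k-1}^2 + N_{k-1} + N_{k-1}^2.
N_0 = 3
N_1 = 3 + 3^2 + 3 + 3^2 = 24
N_2 = 3 + 24^2 + 24 + 24^2 = 1179

1179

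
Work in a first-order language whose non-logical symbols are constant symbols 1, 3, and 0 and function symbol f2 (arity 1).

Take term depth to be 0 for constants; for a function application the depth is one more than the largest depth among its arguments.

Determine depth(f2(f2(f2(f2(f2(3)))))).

depth(f2(3)) = 1 + depth(3) = 1 + 0 = 1
depth(f2(f2(3))) = 1 + depth(f2(3)) = 1 + 1 = 2
depth(f2(f2(f2(3)))) = 1 + depth(f2(f2(3))) = 1 + 2 = 3
depth(f2(f2(f2(f2(3))))) = 1 + depth(f2(f2(f2(3)))) = 1 + 3 = 4
depth(f2(f2(f2(f2(f2(3)))))) = 1 + depth(f2(f2(f2(f2(3))))) = 1 + 4 = 5

5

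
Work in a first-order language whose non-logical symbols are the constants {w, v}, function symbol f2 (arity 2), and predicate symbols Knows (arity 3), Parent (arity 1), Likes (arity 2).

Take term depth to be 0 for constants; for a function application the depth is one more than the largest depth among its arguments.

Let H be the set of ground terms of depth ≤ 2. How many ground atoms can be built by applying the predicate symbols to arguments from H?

First count ground terms of depth ≤ 2.
If N_k denotes the number of depth-≤k ground terms, the 2 constants give N_0 = 2, and each function symbol of arity r contributes N_{k-1}^r new terms at level k: N_k = 2 + N_{k-1}^2.
N_0 = 2
N_1 = 2 + 2^2 = 6
N_2 = 2 + 6^2 = 38
So |H| = 38.
A ground atom is a predicate applied to a tuple of terms from H, so the count is the sum over predicates of |H|^arity:
  Knows: 38^3 = 54872;  Parent: 38;  Likes: 38^2 = 1444
Total ground atoms: 54872 + 38 + 1444 = 56354.

56354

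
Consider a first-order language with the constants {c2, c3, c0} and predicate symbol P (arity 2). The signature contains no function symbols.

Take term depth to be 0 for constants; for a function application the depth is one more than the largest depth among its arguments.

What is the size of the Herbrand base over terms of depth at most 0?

9

First count ground terms of depth ≤ 0.
With no function symbols every ground term is a constant, so there are exactly 3 ground terms at every depth bound.
N_0 = 3
Explicitly: c2, c3, c0.
So |H| = 3.
Each predicate of arity r yields |H|^r ground atoms (one per choice of an r-tuple from H):
  P: 3^2 = 9
Total ground atoms: 9.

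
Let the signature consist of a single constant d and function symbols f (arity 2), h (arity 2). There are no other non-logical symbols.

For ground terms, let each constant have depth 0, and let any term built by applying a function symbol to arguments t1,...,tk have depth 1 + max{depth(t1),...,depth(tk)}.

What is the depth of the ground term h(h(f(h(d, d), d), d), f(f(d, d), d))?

depth(h(d, d)) = 1 + max(0, 0) = 1
depth(f(h(d, d), d)) = 1 + max(1, 0) = 2
depth(h(f(h(d, d), d), d)) = 1 + max(2, 0) = 3
depth(f(d, d)) = 1 + max(0, 0) = 1
depth(f(f(d, d), d)) = 1 + max(1, 0) = 2
depth(h(h(f(h(d, d), d), d), f(f(d, d), d))) = 1 + max(3, 2) = 4

4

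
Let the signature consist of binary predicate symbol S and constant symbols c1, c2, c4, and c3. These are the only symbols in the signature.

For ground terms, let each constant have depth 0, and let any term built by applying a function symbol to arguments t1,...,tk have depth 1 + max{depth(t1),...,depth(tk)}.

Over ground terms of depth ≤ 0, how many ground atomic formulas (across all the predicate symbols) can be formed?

16

First count ground terms of depth ≤ 0.
With no function symbols every ground term is a constant, so there are exactly 4 ground terms at every depth bound.
N_0 = 4
Explicitly: c1, c2, c4, c3.
So |H| = 4.
For each predicate symbol, the number of ground atoms is |H| raised to its arity; summing:
  S: 4^2 = 16
Total ground atoms: 16.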